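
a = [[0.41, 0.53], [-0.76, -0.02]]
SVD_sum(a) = [[0.54,0.22],[-0.66,-0.27]] + [[-0.13, 0.31], [-0.1, 0.25]]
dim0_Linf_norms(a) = [0.76, 0.53]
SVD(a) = [[-0.63, 0.77], [0.77, 0.63]] @ diag([0.9176560301612183, 0.4300086165517539]) @ [[-0.92,-0.38], [-0.38,0.92]]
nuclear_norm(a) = 1.35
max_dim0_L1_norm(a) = 1.17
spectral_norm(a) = 0.92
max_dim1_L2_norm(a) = 0.76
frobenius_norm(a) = 1.01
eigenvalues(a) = [(0.2+0.6j), (0.2-0.6j)]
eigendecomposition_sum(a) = [[(0.2+0.26j), 0.26-0.09j], [(-0.38+0.12j), -0.01+0.33j]] + [[(0.21-0.26j), 0.26+0.09j], [(-0.38-0.12j), -0.01-0.33j]]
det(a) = 0.39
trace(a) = 0.39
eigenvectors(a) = [[-0.22-0.60j, -0.22+0.60j], [0.77+0.00j, (0.77-0j)]]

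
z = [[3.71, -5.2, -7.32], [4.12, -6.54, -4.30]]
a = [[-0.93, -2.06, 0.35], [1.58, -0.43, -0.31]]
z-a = [[4.64, -3.14, -7.67], [2.54, -6.11, -3.99]]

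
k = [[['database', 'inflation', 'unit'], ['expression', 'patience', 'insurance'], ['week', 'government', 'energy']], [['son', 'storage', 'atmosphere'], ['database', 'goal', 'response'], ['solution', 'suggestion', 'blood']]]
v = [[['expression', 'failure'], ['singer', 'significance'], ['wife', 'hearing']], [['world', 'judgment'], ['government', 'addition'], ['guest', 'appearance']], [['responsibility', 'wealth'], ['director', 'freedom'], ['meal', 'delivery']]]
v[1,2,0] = 'guest'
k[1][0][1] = 'storage'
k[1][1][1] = 'goal'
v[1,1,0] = 'government'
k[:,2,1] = ['government', 'suggestion']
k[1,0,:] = ['son', 'storage', 'atmosphere']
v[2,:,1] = ['wealth', 'freedom', 'delivery']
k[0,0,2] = 'unit'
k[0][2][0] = 'week'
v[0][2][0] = 'wife'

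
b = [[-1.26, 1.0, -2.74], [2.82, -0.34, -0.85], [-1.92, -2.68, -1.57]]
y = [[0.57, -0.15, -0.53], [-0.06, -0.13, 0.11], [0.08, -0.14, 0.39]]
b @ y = [[-1.0,0.44,-0.29], [1.56,-0.26,-1.86], [-1.06,0.86,0.11]]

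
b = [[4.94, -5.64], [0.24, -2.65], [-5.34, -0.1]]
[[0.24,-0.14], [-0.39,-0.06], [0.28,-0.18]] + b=[[5.18,-5.78], [-0.15,-2.71], [-5.06,-0.28]]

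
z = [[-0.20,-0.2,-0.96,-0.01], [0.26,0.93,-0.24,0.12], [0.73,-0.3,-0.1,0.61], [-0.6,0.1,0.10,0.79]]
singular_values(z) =[1.01, 1.0, 1.0, 0.99]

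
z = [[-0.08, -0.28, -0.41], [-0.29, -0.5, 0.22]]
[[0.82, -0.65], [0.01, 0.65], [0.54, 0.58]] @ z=[[0.12, 0.10, -0.48], [-0.19, -0.33, 0.14], [-0.21, -0.44, -0.09]]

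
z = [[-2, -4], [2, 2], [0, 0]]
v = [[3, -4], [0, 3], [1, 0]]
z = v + [[-5, 0], [2, -1], [-1, 0]]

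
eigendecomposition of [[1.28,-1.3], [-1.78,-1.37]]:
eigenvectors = [[0.88, 0.36], [-0.47, 0.93]]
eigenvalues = [1.97, -2.06]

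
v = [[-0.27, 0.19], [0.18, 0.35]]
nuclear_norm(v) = 0.72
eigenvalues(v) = [-0.32, 0.4]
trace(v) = 0.08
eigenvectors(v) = [[-0.97, -0.27], [0.26, -0.96]]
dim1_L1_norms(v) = [0.46, 0.53]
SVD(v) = [[0.33,0.95], [0.95,-0.33]] @ diag([0.40131682886518666, 0.32069425138220126]) @ [[0.21, 0.98], [-0.98, 0.21]]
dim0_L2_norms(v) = [0.32, 0.4]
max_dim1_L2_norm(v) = 0.39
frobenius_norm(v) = 0.51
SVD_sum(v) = [[0.03, 0.13],[0.08, 0.37]] + [[-0.30,  0.06], [0.1,  -0.02]]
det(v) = -0.13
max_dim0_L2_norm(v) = 0.4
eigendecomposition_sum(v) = [[-0.3, 0.08], [0.08, -0.02]] + [[0.03, 0.11], [0.1, 0.37]]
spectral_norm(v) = 0.40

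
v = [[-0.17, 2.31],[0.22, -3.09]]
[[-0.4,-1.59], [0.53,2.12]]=v @ [[-0.25, 0.24], [-0.19, -0.67]]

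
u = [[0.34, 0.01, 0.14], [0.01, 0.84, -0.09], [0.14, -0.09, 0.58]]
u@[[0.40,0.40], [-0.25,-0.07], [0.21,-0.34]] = [[0.16, 0.09],[-0.22, -0.02],[0.2, -0.13]]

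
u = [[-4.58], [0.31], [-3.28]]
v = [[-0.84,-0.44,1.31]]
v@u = [[-0.59]]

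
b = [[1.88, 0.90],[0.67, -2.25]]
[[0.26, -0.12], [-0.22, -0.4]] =b@[[0.08, -0.13], [0.12, 0.14]]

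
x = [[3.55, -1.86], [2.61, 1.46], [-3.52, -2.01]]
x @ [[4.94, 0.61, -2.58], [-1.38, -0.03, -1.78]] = [[20.10, 2.22, -5.85],[10.88, 1.55, -9.33],[-14.62, -2.09, 12.66]]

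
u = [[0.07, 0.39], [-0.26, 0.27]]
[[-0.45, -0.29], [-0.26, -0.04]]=u@[[-0.18, -0.51],[-1.13, -0.64]]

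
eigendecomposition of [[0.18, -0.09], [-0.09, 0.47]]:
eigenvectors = [[-0.96,  0.27], [-0.27,  -0.96]]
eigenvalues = [0.15, 0.5]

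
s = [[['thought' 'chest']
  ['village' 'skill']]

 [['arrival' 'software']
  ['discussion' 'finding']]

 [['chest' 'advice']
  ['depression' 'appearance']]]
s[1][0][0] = 'arrival'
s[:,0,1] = ['chest', 'software', 'advice']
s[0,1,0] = 'village'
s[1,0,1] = 'software'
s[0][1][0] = 'village'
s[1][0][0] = 'arrival'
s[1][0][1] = 'software'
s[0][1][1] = 'skill'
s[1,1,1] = 'finding'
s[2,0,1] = 'advice'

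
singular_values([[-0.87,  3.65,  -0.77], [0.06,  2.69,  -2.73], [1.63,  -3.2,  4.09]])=[7.32, 2.09, 1.02]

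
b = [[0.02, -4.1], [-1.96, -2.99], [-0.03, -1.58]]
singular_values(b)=[5.44, 1.59]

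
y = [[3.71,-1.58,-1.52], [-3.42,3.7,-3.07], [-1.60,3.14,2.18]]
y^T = [[3.71, -3.42, -1.60], [-1.58, 3.70, 3.14], [-1.52, -3.07, 2.18]]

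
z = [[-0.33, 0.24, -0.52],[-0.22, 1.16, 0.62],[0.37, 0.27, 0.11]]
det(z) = 0.33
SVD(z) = [[-0.01, -0.94, -0.35], [-0.98, -0.06, 0.17], [-0.18, 0.35, -0.92]] @ diag([1.3543475224398935, 0.6934950814580766, 0.34929552023233407]) @ [[0.11, -0.88, -0.46], [0.65, -0.29, 0.7], [-0.75, -0.38, 0.54]]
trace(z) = 0.94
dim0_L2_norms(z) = [0.54, 1.21, 0.82]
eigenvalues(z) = [(-0.18+0.47j), (-0.18-0.47j), (1.3+0j)]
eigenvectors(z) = [[0.76+0.00j, (0.76-0j), 0.07+0.00j], [(0.1+0.29j), 0.10-0.29j, (0.97+0j)], [(-0.17-0.55j), -0.17+0.55j, 0.24+0.00j]]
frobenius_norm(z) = 1.56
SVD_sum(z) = [[-0.00, 0.01, 0.00], [-0.15, 1.17, 0.62], [-0.03, 0.22, 0.11]] + [[-0.42, 0.19, -0.46], [-0.03, 0.01, -0.03], [0.16, -0.07, 0.17]] + [[0.09, 0.05, -0.07],[-0.05, -0.02, 0.03],[0.24, 0.12, -0.17]]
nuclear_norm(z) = 2.40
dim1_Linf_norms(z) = [0.52, 1.16, 0.37]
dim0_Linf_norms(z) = [0.37, 1.16, 0.62]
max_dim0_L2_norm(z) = 1.21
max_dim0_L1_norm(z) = 1.67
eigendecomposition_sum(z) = [[(-0.16+0.21j), (0.08+0.01j), (-0.28-0.12j)], [(-0.1-0.04j), 0.01+0.03j, 0.01-0.12j], [(0.19+0.07j), -0.01-0.06j, -0.02+0.23j]] + [[(-0.16-0.21j), (0.08-0.01j), (-0.28+0.12j)], [-0.10+0.04j, (0.01-0.03j), 0.01+0.12j], [0.19-0.07j, -0.01+0.06j, -0.02-0.23j]] + [[(-0+0j), 0.08-0.00j, 0.04-0.00j], [-0.02+0.00j, (1.15-0j), 0.61-0.00j], [-0.00+0.00j, 0.29-0.00j, 0.15-0.00j]]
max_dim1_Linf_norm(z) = 1.16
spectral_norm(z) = 1.35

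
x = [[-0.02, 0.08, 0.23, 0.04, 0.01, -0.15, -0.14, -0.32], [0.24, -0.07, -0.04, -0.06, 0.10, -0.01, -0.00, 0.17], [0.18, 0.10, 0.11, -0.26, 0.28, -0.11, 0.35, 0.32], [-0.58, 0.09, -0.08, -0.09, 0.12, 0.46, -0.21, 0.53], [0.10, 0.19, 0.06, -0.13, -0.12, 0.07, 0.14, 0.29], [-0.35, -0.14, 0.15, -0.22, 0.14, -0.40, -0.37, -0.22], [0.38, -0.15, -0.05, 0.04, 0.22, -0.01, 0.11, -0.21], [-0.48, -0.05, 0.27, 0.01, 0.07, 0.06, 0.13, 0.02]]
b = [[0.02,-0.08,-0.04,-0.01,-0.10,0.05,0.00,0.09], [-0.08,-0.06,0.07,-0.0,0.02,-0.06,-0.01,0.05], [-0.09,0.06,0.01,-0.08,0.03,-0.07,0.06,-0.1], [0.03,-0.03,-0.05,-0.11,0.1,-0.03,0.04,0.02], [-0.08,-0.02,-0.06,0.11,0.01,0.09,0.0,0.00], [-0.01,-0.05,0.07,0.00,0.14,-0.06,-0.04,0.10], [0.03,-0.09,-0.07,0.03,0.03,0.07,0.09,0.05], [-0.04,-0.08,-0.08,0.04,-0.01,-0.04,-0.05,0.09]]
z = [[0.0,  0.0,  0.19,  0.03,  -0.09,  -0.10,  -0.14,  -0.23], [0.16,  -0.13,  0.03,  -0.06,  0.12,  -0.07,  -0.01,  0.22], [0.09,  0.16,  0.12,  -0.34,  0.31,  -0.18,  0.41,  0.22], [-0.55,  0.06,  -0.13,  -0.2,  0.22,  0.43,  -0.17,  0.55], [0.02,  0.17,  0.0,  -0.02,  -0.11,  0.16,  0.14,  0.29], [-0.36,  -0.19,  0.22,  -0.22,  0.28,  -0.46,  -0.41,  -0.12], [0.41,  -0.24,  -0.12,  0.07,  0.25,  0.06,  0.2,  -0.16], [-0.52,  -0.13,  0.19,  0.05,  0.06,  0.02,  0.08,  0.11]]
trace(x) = -0.46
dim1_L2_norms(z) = [0.36, 0.34, 0.71, 0.96, 0.41, 0.86, 0.61, 0.59]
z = b + x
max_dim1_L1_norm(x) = 2.16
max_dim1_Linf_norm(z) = 0.55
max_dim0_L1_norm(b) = 0.5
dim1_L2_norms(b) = [0.17, 0.15, 0.19, 0.17, 0.18, 0.21, 0.18, 0.17]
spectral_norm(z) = 1.14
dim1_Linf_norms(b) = [0.1, 0.08, 0.1, 0.11, 0.11, 0.14, 0.09, 0.09]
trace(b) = -0.01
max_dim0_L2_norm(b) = 0.2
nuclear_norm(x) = 3.99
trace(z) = -0.47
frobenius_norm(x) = 1.74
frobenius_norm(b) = 0.50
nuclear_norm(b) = 1.21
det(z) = 0.00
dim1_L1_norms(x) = [0.99, 0.69, 1.71, 2.16, 1.1, 1.99, 1.17, 1.09]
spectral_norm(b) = 0.29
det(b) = -0.00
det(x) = -0.00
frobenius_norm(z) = 1.82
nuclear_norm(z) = 4.17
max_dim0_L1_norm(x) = 2.33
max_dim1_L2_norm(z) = 0.96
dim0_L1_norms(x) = [2.33, 0.87, 0.99, 0.85, 1.06, 1.27, 1.45, 2.08]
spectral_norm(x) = 1.11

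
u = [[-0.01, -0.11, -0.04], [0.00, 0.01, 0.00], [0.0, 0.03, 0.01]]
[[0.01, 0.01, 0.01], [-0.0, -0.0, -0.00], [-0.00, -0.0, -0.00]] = u@[[-0.59, -0.24, -0.58],[-0.14, -0.06, -0.14],[0.19, 0.08, 0.19]]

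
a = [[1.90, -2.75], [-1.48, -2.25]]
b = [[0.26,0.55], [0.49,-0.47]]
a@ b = [[-0.85, 2.34], [-1.49, 0.24]]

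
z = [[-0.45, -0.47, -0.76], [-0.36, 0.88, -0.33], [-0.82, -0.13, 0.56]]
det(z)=-1.008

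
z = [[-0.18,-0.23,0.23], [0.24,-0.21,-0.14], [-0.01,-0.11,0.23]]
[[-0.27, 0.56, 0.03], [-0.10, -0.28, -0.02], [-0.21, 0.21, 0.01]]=z@[[-0.13, -1.54, -0.09], [0.69, -0.76, -0.04], [-0.57, 0.49, 0.02]]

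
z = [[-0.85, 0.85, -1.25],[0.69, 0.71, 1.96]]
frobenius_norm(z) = 2.80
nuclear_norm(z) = 3.70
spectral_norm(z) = 2.55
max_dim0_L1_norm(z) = 3.21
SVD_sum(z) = [[-0.60, -0.06, -1.32], [0.86, 0.08, 1.91]] + [[-0.25, 0.91, 0.07], [-0.17, 0.63, 0.05]]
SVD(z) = [[-0.57, 0.82], [0.82, 0.57]] @ diag([2.5517180737518244, 1.148056998623448]) @ [[0.41, 0.04, 0.91],[-0.27, 0.96, 0.08]]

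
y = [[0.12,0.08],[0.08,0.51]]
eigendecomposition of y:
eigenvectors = [[-0.98, -0.19], [0.19, -0.98]]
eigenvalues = [0.1, 0.53]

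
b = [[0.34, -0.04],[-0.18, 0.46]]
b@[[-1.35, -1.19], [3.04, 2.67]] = [[-0.58, -0.51],[1.64, 1.44]]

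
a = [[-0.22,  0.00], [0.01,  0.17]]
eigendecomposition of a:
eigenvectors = [[0.00, 1.00],[1.00, -0.03]]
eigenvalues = [0.17, -0.22]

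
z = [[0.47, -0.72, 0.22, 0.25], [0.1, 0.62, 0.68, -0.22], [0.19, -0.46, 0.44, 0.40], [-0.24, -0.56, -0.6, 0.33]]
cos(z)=[[0.92, 0.51, 0.17, -0.23], [-0.14, 0.90, -0.45, -0.02], [-0.03, 0.43, 1.11, -0.24], [0.18, 0.09, 0.46, 1.01]]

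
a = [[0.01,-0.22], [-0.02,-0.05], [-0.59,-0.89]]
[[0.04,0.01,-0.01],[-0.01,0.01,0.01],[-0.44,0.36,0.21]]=a@[[0.92, -0.52, -0.40], [-0.12, -0.06, 0.03]]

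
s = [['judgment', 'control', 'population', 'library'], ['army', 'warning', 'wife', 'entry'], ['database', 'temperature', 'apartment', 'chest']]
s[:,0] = ['judgment', 'army', 'database']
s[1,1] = 'warning'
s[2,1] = 'temperature'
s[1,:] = ['army', 'warning', 'wife', 'entry']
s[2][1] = 'temperature'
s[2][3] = 'chest'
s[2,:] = ['database', 'temperature', 'apartment', 'chest']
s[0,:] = ['judgment', 'control', 'population', 'library']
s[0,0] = 'judgment'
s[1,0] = 'army'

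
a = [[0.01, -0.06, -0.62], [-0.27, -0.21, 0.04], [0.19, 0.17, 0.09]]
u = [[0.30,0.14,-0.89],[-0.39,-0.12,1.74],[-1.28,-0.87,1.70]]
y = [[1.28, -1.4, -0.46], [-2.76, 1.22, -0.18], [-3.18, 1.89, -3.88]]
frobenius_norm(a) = 0.76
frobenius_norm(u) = 3.06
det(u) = 0.01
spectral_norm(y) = 5.97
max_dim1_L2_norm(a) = 0.62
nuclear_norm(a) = 1.06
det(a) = 0.00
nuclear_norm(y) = 8.99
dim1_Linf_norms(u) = [0.89, 1.74, 1.7]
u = y @ a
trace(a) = -0.11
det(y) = 9.18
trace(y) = -1.38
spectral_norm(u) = 2.97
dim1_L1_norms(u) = [1.33, 2.25, 3.85]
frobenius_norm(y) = 6.46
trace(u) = 1.88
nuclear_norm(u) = 3.72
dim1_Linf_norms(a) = [0.62, 0.27, 0.19]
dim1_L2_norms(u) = [0.95, 1.79, 2.3]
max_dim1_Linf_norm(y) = 3.88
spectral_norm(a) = 0.63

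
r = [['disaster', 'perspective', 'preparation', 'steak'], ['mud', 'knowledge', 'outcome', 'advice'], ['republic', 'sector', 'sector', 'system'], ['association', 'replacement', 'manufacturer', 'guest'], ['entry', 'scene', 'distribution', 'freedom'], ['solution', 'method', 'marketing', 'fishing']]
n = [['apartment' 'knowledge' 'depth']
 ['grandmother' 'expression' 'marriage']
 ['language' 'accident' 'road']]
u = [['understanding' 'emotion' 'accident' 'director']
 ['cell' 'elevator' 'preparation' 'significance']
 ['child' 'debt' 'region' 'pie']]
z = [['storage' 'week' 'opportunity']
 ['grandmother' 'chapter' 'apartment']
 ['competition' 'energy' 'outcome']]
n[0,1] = 'knowledge'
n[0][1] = 'knowledge'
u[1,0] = 'cell'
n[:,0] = ['apartment', 'grandmother', 'language']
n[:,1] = ['knowledge', 'expression', 'accident']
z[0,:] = ['storage', 'week', 'opportunity']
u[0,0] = 'understanding'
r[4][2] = 'distribution'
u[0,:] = ['understanding', 'emotion', 'accident', 'director']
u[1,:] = ['cell', 'elevator', 'preparation', 'significance']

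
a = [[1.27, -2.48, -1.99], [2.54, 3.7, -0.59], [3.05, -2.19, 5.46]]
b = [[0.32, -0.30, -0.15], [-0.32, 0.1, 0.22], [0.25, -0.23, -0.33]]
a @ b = [[0.7, -0.17, -0.08], [-0.52, -0.26, 0.63], [3.04, -2.39, -2.74]]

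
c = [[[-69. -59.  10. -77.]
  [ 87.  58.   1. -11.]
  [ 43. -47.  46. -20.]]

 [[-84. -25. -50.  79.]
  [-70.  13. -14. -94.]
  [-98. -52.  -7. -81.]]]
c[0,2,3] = -20.0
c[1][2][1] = -52.0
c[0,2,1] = -47.0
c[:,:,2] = [[10.0, 1.0, 46.0], [-50.0, -14.0, -7.0]]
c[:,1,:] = [[87.0, 58.0, 1.0, -11.0], [-70.0, 13.0, -14.0, -94.0]]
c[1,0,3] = 79.0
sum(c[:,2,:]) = -216.0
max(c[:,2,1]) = -47.0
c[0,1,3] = -11.0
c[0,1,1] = 58.0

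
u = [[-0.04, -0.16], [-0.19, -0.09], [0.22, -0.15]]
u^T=[[-0.04, -0.19, 0.22],[-0.16, -0.09, -0.15]]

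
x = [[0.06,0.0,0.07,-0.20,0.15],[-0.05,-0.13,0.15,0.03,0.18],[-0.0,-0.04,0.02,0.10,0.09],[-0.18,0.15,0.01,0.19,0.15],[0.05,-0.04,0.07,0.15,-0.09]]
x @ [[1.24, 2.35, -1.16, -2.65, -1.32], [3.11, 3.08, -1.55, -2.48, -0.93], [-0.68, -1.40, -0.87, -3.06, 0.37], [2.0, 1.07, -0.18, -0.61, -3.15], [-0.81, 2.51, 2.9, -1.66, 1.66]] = [[-0.49, 0.21, 0.34, -0.5, 0.83], [-0.65, -0.24, 0.65, -0.32, 0.45], [-0.01, 0.18, 0.29, -0.17, -0.12], [0.5, 0.60, 0.37, -0.29, -0.25], [0.26, -0.17, -0.34, -0.19, -0.62]]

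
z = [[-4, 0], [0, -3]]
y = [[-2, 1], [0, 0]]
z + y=[[-6, 1], [0, -3]]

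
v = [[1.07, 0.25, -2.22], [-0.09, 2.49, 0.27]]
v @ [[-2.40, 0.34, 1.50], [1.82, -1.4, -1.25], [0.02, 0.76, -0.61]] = [[-2.16, -1.67, 2.65],[4.75, -3.31, -3.41]]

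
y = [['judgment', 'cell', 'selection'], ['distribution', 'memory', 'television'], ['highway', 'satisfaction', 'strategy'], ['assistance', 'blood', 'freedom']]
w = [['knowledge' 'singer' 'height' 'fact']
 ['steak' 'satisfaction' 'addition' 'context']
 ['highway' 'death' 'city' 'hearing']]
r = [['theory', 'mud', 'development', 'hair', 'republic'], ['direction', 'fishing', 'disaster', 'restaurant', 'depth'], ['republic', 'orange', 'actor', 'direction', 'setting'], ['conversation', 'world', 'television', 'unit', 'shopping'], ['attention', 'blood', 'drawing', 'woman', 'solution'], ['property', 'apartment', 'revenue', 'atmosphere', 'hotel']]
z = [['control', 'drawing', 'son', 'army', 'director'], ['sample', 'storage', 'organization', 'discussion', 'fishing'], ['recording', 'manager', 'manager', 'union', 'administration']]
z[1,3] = 'discussion'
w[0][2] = 'height'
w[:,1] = ['singer', 'satisfaction', 'death']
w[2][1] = 'death'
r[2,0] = 'republic'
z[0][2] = 'son'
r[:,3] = ['hair', 'restaurant', 'direction', 'unit', 'woman', 'atmosphere']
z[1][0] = 'sample'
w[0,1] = 'singer'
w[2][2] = 'city'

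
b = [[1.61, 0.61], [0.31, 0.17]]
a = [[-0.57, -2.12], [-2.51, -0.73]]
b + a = [[1.04, -1.51], [-2.20, -0.56]]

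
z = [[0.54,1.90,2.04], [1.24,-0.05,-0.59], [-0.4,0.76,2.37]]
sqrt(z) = [[0.73+0.40j,(0.91-0.58j),(0.88-0.36j)], [(0.63-0.48j),0.41+0.69j,(-0.37+0.42j)], [(-0.21+0.16j),0.36-0.23j,(1.6-0.14j)]]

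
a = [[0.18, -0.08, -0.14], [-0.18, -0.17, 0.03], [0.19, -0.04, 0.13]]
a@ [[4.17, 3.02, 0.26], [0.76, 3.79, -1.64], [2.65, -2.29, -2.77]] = [[0.32,0.56,0.57],[-0.80,-1.26,0.15],[1.11,0.12,-0.25]]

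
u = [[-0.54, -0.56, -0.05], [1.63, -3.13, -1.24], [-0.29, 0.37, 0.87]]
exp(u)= [[0.45, -0.09, 0.11], [0.35, -0.07, -0.65], [-0.18, 0.23, 2.18]]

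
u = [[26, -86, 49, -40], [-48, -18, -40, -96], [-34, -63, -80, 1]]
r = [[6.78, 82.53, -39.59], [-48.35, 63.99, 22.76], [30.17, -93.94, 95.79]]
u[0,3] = -40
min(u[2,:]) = -80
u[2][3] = 1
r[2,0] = 30.17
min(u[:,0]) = -48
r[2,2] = 95.79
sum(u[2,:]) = -176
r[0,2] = -39.59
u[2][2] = -80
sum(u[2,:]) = -176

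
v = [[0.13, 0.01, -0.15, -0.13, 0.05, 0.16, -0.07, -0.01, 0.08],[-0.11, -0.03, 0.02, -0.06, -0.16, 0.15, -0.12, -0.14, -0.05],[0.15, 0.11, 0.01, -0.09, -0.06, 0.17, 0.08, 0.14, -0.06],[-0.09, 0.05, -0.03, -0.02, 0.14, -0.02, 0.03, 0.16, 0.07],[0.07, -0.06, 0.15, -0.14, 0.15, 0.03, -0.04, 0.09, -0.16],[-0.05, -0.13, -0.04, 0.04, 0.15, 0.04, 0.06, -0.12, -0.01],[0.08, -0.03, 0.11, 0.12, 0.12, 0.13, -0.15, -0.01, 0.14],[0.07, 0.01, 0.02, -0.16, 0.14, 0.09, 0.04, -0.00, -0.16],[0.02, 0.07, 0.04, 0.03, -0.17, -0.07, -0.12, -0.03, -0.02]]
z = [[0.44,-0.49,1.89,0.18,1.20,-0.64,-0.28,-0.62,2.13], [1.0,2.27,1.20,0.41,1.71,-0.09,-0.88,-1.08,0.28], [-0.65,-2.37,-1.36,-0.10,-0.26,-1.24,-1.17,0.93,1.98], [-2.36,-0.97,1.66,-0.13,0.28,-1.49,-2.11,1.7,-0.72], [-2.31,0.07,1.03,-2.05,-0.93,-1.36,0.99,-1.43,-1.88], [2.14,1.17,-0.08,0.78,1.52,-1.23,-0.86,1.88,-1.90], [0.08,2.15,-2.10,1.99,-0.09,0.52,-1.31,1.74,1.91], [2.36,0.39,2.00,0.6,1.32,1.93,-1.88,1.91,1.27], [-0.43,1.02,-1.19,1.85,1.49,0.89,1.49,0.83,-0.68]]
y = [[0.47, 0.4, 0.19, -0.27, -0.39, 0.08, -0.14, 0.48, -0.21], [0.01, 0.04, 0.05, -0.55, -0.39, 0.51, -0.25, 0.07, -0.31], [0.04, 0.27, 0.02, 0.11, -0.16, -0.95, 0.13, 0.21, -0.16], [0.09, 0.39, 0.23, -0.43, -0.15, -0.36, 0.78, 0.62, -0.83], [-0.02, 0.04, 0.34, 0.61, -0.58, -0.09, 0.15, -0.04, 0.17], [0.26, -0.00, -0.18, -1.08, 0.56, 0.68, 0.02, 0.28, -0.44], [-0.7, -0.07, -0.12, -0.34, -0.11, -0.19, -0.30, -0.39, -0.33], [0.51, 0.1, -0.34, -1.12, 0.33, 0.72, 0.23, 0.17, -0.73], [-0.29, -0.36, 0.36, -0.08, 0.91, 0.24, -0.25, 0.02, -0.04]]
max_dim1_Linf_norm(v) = 0.17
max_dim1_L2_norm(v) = 0.33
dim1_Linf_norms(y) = [0.48, 0.55, 0.95, 0.83, 0.61, 1.08, 0.7, 1.12, 0.91]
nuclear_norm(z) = 32.15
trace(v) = 0.11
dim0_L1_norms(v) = [0.77, 0.5, 0.57, 0.79, 1.14, 0.86, 0.71, 0.7, 0.75]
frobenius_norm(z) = 12.46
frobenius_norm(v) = 0.89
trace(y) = 0.03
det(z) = -9231.01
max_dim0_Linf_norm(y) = 1.12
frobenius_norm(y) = 3.68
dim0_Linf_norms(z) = [2.36, 2.37, 2.1, 2.05, 1.71, 1.93, 2.11, 1.91, 2.13]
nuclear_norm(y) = 8.38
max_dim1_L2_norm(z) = 4.93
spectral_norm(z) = 7.43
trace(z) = -1.02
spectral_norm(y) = 2.59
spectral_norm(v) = 0.49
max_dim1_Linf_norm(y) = 1.12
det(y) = 0.00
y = z @ v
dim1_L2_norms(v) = [0.31, 0.32, 0.32, 0.25, 0.33, 0.25, 0.33, 0.29, 0.24]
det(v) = -0.00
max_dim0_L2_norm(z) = 4.78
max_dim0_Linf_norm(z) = 2.37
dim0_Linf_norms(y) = [0.7, 0.4, 0.36, 1.12, 0.91, 0.95, 0.78, 0.62, 0.83]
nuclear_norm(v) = 2.31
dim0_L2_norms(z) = [4.78, 4.37, 4.53, 3.58, 3.41, 3.51, 3.98, 4.27, 4.68]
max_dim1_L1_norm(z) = 13.66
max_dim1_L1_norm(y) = 4.25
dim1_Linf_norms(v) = [0.16, 0.16, 0.17, 0.16, 0.16, 0.15, 0.15, 0.16, 0.17]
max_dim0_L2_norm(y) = 1.87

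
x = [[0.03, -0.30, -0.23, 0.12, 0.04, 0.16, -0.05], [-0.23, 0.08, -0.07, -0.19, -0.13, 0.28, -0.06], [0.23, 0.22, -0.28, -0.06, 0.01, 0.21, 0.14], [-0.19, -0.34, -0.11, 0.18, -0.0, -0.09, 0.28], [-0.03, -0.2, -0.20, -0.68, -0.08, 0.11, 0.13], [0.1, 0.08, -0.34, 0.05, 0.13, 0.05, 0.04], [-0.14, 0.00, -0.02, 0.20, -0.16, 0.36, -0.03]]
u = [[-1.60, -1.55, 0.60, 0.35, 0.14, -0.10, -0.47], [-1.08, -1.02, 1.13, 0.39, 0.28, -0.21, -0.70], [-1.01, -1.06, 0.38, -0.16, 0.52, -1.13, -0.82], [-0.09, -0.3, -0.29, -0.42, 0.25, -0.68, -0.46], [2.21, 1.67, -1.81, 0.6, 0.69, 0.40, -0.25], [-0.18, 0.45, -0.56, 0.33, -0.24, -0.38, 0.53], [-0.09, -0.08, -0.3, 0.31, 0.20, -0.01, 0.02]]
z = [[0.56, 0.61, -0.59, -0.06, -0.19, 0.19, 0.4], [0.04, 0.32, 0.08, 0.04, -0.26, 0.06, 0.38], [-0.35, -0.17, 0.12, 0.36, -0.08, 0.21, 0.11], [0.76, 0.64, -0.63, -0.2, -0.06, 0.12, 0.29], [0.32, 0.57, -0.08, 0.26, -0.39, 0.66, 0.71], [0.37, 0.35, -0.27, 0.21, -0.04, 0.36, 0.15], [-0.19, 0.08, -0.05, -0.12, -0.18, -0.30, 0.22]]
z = x @ u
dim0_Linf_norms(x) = [0.23, 0.34, 0.34, 0.68, 0.16, 0.36, 0.28]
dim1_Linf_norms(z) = [0.61, 0.38, 0.36, 0.76, 0.71, 0.37, 0.3]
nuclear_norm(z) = 4.16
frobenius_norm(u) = 5.38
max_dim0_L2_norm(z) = 1.17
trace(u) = -2.33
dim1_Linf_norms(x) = [0.3, 0.28, 0.28, 0.34, 0.68, 0.34, 0.36]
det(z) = 0.00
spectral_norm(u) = 4.77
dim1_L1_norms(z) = [2.6, 1.18, 1.4, 2.7, 2.99, 1.75, 1.14]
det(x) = -0.00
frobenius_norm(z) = 2.42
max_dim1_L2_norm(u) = 3.47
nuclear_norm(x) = 3.09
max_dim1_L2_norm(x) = 0.76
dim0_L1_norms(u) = [6.26, 6.13, 5.07, 2.56, 2.32, 2.91, 3.25]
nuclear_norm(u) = 9.56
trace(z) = 0.99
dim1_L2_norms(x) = [0.43, 0.45, 0.5, 0.53, 0.76, 0.39, 0.46]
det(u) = 0.00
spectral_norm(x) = 0.82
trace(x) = -0.05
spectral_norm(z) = 2.07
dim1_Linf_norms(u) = [1.6, 1.13, 1.13, 0.68, 2.21, 0.56, 0.31]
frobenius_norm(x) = 1.37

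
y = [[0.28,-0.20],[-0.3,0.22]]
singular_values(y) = [0.51, 0.0]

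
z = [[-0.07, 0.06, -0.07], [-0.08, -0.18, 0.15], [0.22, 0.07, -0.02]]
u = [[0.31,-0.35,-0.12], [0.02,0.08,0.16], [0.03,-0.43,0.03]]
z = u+[[-0.38, 0.41, 0.05], [-0.10, -0.26, -0.01], [0.19, 0.50, -0.05]]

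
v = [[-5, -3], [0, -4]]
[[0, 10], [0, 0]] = v@[[0, -2], [0, 0]]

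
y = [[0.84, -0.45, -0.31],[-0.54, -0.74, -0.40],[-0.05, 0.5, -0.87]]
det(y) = 1.006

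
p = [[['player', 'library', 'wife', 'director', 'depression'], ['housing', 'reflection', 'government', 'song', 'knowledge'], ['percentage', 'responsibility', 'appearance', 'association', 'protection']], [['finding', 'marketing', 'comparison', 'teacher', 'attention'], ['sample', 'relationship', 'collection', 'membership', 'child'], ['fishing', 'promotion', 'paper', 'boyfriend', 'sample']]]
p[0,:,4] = ['depression', 'knowledge', 'protection']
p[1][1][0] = 'sample'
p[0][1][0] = 'housing'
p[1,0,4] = 'attention'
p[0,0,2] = 'wife'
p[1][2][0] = 'fishing'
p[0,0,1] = 'library'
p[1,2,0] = 'fishing'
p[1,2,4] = 'sample'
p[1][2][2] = 'paper'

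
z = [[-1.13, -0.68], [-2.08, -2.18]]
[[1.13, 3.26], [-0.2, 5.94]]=z@[[-2.48, -2.93], [2.46, 0.07]]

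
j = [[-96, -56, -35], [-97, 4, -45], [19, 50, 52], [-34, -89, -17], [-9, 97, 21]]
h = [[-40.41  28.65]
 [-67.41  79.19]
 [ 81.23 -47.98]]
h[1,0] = -67.41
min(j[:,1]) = -89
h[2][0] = 81.23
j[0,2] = -35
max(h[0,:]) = 28.65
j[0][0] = -96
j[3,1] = -89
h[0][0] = -40.41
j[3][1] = -89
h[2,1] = -47.98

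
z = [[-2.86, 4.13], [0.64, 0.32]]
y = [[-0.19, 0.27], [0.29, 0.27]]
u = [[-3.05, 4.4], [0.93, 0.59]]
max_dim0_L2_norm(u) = 4.44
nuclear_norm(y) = 0.72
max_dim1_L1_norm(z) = 6.99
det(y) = -0.13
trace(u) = -2.46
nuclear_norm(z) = 5.73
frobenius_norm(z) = 5.07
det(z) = -3.56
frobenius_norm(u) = 5.47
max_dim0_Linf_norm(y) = 0.29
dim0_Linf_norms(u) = [3.05, 4.4]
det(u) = -5.89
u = y + z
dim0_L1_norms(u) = [3.98, 4.99]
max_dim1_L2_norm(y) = 0.4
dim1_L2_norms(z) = [5.02, 0.72]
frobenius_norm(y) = 0.52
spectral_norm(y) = 0.40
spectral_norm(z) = 5.02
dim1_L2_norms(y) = [0.33, 0.4]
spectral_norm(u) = 5.35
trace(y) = 0.08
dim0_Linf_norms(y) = [0.29, 0.27]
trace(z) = -2.54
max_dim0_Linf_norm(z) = 4.13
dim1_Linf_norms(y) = [0.27, 0.29]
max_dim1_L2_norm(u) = 5.35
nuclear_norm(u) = 6.45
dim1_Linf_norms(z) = [4.13, 0.64]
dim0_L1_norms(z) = [3.5, 4.45]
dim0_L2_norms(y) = [0.35, 0.38]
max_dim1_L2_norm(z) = 5.02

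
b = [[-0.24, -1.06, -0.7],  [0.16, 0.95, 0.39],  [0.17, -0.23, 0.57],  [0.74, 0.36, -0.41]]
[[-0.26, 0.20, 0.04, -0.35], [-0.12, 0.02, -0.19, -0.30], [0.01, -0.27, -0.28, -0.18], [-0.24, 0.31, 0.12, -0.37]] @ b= [[-0.16, 0.33, 0.43], [-0.22, 0.08, 0.11], [-0.23, -0.27, -0.2], [-0.15, 0.39, 0.51]]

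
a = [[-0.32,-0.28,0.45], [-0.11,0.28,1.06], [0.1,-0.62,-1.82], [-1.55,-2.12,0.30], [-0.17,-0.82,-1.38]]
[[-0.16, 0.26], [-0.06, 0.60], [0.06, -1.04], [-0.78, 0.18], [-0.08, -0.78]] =a @ [[0.52, -0.21], [-0.01, 0.14], [0.0, 0.51]]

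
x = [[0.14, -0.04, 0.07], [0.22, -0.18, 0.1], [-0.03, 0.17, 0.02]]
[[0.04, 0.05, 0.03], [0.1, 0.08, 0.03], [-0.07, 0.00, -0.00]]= x @ [[0.37,0.16,0.39], [-0.29,-0.02,0.1], [-0.32,0.43,-0.33]]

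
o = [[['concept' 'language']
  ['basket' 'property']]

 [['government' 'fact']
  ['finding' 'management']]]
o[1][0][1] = 'fact'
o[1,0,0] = 'government'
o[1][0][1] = 'fact'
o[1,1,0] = 'finding'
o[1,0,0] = 'government'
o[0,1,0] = 'basket'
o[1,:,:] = [['government', 'fact'], ['finding', 'management']]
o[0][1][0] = 'basket'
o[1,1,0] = 'finding'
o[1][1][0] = 'finding'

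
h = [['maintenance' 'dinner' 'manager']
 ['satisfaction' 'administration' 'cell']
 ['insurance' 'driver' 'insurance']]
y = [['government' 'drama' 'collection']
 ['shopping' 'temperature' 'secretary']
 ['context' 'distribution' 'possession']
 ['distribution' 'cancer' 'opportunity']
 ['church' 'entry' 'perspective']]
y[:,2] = ['collection', 'secretary', 'possession', 'opportunity', 'perspective']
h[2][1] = 'driver'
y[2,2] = 'possession'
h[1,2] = 'cell'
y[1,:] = ['shopping', 'temperature', 'secretary']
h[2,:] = ['insurance', 'driver', 'insurance']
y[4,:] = ['church', 'entry', 'perspective']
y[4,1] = 'entry'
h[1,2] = 'cell'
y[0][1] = 'drama'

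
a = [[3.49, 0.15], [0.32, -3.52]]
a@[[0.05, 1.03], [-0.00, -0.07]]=[[0.17, 3.58], [0.02, 0.58]]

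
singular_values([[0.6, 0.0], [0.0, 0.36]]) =[0.6, 0.36]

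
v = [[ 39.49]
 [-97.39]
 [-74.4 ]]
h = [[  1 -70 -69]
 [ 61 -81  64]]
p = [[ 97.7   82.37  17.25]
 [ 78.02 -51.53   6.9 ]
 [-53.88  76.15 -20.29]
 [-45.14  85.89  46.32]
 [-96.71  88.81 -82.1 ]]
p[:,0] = [97.7, 78.02, -53.88, -45.14, -96.71]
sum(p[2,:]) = 1.980000000000004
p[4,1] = 88.81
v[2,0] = -74.4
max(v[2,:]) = -74.4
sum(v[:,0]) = -132.3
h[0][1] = -70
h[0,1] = -70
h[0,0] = 1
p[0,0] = 97.7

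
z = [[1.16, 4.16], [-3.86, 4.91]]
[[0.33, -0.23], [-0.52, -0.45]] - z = [[-0.83, -4.39], [3.34, -5.36]]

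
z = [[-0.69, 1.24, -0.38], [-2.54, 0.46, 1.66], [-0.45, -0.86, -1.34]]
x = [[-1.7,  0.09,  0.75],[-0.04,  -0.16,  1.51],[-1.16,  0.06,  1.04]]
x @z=[[0.61,-2.71,-0.21], [-0.25,-1.42,-2.27], [0.18,-2.31,-0.85]]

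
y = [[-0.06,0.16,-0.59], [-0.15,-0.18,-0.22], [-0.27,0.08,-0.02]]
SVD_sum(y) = [[-0.13, 0.09, -0.58],[-0.05, 0.03, -0.21],[-0.02, 0.01, -0.09]] + [[0.08,0.03,-0.02],[-0.15,-0.04,0.03],[-0.22,-0.07,0.04]] + [[-0.01, 0.04, 0.01],[0.04, -0.17, -0.04],[-0.03, 0.13, 0.03]]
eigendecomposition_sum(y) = [[(0.17+0j), 0.01+0.00j, -0.27+0.00j], [0j, 0j, -0.00+0.00j], [-0.12+0.00j, -0.01+0.00j, (0.19+0j)]] + [[(-0.11-0.02j), (0.07+0.14j), (-0.16-0.03j)],[-0.08-0.15j, (-0.09+0.21j), (-0.11-0.21j)],[-0.08-0.02j, (0.04+0.09j), (-0.11-0.03j)]] + [[-0.11+0.02j, 0.07-0.14j, (-0.16+0.03j)], [-0.08+0.15j, -0.09-0.21j, -0.11+0.21j], [-0.08+0.02j, 0.04-0.09j, -0.11+0.03j]]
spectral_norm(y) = 0.65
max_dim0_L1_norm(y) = 0.83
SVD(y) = [[-0.93, 0.31, 0.19],[-0.33, -0.53, -0.78],[-0.14, -0.79, 0.6]] @ diag([0.6503027801901092, 0.2904051378807873, 0.23037176469666382]) @ [[0.22, -0.15, 0.96], [0.94, 0.29, -0.17], [-0.25, 0.95, 0.21]]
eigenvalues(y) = [(0.36+0j), (-0.31+0.16j), (-0.31-0.16j)]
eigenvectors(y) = [[-0.82+0.00j,(0.32-0.42j),0.32+0.42j], [-0.01+0.00j,0.77+0.00j,(0.77-0j)], [(0.58+0j),(0.23-0.26j),0.23+0.26j]]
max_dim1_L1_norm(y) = 0.81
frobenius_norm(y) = 0.75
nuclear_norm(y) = 1.17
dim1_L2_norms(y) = [0.61, 0.32, 0.28]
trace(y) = -0.26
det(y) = 0.04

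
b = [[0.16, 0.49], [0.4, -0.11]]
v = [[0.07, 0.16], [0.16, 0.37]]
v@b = [[0.08, 0.02], [0.17, 0.04]]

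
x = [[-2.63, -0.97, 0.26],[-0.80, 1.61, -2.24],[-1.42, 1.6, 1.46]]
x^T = [[-2.63, -0.80, -1.42],[-0.97, 1.61, 1.6],[0.26, -2.24, 1.46]]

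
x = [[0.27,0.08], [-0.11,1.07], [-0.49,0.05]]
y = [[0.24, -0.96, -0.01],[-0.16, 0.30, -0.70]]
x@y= [[0.05, -0.24, -0.06], [-0.2, 0.43, -0.75], [-0.13, 0.49, -0.03]]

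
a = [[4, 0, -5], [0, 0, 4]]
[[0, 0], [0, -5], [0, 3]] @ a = [[0, 0, 0], [0, 0, -20], [0, 0, 12]]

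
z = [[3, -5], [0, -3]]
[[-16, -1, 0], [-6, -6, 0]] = z@[[-2, 3, 0], [2, 2, 0]]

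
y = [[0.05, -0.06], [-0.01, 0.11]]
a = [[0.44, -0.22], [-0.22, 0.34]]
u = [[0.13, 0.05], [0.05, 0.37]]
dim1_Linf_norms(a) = [0.44, 0.34]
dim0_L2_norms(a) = [0.49, 0.4]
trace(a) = 0.78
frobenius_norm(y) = 0.14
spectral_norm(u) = 0.38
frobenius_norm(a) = 0.64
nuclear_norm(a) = 0.78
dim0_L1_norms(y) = [0.06, 0.17]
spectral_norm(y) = 0.13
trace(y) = 0.16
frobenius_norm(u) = 0.40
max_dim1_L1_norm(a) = 0.66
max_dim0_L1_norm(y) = 0.17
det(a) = 0.10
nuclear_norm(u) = 0.50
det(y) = 0.00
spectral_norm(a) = 0.62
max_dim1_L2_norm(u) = 0.37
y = a @ u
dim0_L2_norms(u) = [0.14, 0.37]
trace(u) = 0.50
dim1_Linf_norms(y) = [0.06, 0.11]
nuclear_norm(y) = 0.17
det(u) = 0.05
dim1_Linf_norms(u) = [0.13, 0.37]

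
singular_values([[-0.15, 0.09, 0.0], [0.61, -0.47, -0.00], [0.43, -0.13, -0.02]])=[0.9, 0.14, 0.0]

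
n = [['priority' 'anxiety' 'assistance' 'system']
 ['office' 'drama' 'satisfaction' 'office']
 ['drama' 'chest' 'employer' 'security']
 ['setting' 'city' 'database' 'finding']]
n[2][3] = 'security'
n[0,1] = 'anxiety'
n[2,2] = 'employer'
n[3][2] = 'database'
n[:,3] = ['system', 'office', 'security', 'finding']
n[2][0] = 'drama'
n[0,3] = 'system'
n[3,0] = 'setting'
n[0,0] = 'priority'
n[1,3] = 'office'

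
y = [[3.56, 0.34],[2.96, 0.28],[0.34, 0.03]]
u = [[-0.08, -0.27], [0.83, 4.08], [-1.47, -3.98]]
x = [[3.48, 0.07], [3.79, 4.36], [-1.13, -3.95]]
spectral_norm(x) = 7.26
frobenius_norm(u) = 5.95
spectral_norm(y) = 4.66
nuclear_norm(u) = 6.39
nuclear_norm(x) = 10.37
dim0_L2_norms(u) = [1.69, 5.71]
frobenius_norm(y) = 4.66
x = u + y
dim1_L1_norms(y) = [3.9, 3.24, 0.37]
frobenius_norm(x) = 7.90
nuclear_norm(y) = 4.67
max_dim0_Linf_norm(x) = 4.36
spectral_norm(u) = 5.93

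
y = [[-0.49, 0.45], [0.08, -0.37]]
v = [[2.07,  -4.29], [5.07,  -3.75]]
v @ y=[[-1.36, 2.52], [-2.78, 3.67]]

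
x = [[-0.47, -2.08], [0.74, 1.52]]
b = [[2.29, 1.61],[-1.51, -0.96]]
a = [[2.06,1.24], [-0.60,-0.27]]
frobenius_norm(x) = 2.72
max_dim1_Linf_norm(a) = 2.06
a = x @ b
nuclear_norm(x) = 3.01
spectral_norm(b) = 3.32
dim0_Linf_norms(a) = [2.06, 1.24]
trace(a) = 1.79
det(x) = 0.82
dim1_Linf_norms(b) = [2.29, 1.51]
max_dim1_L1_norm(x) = 2.55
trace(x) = 1.05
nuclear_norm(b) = 3.39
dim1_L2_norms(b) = [2.8, 1.79]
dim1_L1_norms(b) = [3.9, 2.47]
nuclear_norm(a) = 2.57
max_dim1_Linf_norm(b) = 2.29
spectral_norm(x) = 2.70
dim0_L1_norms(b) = [3.8, 2.57]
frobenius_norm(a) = 2.49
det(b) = 0.23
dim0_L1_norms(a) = [2.66, 1.51]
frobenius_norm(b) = 3.32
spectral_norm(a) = 2.49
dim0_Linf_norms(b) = [2.29, 1.61]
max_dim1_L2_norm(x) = 2.13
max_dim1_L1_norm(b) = 3.9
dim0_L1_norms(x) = [1.21, 3.6]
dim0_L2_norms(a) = [2.15, 1.27]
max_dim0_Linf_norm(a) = 2.06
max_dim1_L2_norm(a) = 2.4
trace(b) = 1.33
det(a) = 0.19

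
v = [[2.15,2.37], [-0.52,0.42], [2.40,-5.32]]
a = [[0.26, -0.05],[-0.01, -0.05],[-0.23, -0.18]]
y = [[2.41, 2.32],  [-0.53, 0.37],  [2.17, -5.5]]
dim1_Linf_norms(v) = [2.37, 0.52, 5.32]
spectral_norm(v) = 6.04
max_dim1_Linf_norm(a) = 0.26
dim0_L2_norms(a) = [0.35, 0.19]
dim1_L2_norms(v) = [3.2, 0.67, 5.84]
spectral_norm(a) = 0.36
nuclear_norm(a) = 0.53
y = a + v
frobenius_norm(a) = 0.40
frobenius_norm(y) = 6.82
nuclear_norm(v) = 8.91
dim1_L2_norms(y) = [3.35, 0.65, 5.91]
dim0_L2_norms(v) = [3.26, 5.84]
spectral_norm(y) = 6.11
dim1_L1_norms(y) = [4.73, 0.9, 7.67]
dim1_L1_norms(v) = [4.52, 0.94, 7.72]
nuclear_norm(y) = 9.15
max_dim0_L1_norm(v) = 8.11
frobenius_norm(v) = 6.69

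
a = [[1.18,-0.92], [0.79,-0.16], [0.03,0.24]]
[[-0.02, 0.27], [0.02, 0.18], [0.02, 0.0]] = a@[[0.04, 0.22], [0.07, -0.01]]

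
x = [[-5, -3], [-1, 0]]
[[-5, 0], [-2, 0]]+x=[[-10, -3], [-3, 0]]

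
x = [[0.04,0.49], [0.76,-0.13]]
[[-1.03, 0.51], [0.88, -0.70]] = x@[[0.79, -0.73], [-2.17, 1.1]]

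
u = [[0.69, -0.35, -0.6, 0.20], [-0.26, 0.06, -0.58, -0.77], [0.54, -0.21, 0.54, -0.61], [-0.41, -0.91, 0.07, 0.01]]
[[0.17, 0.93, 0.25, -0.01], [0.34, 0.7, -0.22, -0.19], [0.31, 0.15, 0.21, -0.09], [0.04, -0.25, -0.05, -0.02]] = u@[[0.18, 0.64, 0.36, 0.0], [-0.14, -0.09, -0.10, 0.03], [-0.13, -0.91, 0.09, 0.07], [-0.41, -0.45, 0.09, 0.20]]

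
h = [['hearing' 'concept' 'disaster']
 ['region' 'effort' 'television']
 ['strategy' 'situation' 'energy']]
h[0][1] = 'concept'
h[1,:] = ['region', 'effort', 'television']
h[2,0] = 'strategy'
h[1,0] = 'region'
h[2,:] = ['strategy', 'situation', 'energy']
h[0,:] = ['hearing', 'concept', 'disaster']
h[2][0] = 'strategy'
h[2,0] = 'strategy'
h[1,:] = ['region', 'effort', 'television']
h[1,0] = 'region'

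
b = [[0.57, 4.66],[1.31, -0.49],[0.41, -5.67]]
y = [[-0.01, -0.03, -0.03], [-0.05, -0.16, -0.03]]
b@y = [[-0.24, -0.76, -0.16], [0.01, 0.04, -0.02], [0.28, 0.89, 0.16]]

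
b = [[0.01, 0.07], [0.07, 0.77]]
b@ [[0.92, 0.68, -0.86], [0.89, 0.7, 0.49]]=[[0.07,0.06,0.03], [0.75,0.59,0.32]]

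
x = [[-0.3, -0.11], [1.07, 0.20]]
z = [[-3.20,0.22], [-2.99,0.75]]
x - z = [[2.9, -0.33],[4.06, -0.55]]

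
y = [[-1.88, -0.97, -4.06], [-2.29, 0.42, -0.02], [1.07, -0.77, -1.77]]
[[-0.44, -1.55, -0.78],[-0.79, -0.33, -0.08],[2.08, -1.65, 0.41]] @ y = [[3.54, 0.38, 3.20], [2.16, 0.69, 3.36], [0.31, -3.03, -9.14]]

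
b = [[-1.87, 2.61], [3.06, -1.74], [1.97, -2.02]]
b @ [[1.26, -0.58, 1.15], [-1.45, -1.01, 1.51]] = [[-6.14, -1.55, 1.79], [6.38, -0.02, 0.89], [5.41, 0.90, -0.78]]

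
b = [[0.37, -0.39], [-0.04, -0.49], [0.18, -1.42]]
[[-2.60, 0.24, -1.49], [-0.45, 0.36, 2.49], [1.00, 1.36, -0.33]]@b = [[-1.24, 3.01], [0.27, -3.54], [0.26, -0.59]]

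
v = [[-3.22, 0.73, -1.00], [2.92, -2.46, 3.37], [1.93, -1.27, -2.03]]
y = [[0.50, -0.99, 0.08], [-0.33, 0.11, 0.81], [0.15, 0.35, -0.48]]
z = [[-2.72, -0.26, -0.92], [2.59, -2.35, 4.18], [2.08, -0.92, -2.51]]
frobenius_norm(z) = 7.03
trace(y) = 0.13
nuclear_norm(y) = 2.29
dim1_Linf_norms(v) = [3.22, 3.37, 2.03]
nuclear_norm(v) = 10.32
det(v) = -21.83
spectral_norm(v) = 5.98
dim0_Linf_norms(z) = [2.72, 2.35, 4.18]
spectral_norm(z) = 5.83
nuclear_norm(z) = 11.00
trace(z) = -7.58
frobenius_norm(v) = 6.88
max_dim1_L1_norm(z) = 9.12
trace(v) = -7.71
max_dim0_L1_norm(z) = 7.61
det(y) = -0.14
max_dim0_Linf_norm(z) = 4.18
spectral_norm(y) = 1.16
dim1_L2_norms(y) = [1.11, 0.88, 0.61]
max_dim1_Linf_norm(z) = 4.18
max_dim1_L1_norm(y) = 1.57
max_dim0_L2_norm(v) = 4.76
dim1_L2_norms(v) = [3.45, 5.09, 3.08]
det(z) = -32.76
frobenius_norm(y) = 1.55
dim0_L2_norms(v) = [4.76, 2.86, 4.06]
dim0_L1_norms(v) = [8.07, 4.46, 6.4]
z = v + y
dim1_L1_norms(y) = [1.57, 1.25, 0.98]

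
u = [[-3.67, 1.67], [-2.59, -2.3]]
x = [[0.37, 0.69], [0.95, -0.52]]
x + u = [[-3.3, 2.36],[-1.64, -2.82]]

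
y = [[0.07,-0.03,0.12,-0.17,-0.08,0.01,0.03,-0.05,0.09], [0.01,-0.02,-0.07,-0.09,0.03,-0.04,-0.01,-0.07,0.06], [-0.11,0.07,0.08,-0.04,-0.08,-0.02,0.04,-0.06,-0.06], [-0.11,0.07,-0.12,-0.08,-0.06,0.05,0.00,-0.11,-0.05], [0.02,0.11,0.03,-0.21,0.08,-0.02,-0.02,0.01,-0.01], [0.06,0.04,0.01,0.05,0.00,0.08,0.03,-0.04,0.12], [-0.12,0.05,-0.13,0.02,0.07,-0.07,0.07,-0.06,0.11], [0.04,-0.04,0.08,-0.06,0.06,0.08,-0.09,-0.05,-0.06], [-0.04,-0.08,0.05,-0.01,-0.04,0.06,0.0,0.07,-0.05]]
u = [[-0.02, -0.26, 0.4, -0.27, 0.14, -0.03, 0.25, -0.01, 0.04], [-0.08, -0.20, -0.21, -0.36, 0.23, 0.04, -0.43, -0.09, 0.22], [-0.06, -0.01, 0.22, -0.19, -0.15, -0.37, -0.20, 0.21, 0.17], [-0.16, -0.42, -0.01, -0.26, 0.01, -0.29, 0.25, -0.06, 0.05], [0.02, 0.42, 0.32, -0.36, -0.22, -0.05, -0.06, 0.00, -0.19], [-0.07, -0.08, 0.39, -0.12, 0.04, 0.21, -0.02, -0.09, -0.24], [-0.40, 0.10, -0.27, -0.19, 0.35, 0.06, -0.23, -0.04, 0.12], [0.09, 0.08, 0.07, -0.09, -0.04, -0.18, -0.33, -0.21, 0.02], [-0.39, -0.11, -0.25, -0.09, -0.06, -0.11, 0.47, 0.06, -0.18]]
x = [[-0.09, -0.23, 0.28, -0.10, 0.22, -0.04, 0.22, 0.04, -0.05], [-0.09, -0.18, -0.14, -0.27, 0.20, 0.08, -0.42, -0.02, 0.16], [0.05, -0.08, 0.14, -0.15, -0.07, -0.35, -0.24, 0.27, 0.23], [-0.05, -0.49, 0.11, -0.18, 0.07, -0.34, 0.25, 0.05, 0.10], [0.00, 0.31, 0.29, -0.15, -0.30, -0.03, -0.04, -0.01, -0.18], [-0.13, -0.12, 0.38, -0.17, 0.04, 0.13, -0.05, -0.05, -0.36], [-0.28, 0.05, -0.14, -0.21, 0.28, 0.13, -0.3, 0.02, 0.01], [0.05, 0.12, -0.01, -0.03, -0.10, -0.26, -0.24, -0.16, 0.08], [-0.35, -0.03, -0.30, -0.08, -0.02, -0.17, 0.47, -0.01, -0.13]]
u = y + x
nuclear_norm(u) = 4.87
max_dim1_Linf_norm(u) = 0.47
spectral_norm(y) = 0.35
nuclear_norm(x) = 4.45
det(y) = 0.00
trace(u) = -0.89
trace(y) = 0.18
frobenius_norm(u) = 1.92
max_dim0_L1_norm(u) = 2.24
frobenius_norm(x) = 1.78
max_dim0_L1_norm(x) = 2.23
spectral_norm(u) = 0.97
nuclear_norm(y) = 1.66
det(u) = 0.00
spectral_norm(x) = 0.93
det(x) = 0.00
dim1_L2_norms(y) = [0.26, 0.16, 0.2, 0.24, 0.25, 0.18, 0.25, 0.19, 0.15]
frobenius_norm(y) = 0.64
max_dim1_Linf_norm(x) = 0.49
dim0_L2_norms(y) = [0.23, 0.19, 0.26, 0.31, 0.18, 0.16, 0.13, 0.19, 0.22]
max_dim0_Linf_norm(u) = 0.47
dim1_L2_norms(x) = [0.5, 0.62, 0.6, 0.69, 0.57, 0.6, 0.57, 0.43, 0.7]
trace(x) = -1.07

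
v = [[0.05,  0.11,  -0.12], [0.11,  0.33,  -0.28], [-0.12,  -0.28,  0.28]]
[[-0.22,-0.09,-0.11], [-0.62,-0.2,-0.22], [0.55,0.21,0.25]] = v@[[-0.76, -0.57, -0.82], [-1.58, 0.08, 0.44], [0.06, 0.58, 0.98]]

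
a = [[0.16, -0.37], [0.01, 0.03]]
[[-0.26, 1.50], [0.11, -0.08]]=a@[[3.72, 1.73], [2.3, -3.31]]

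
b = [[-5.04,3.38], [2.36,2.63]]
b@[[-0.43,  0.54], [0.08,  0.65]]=[[2.44, -0.52], [-0.8, 2.98]]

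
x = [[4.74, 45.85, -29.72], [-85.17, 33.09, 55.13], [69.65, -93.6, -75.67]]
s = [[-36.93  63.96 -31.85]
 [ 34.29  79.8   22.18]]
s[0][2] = -31.85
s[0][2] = -31.85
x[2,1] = -93.6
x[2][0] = 69.65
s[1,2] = 22.18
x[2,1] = -93.6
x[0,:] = [4.74, 45.85, -29.72]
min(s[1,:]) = 22.18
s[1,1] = 79.8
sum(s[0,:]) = -4.82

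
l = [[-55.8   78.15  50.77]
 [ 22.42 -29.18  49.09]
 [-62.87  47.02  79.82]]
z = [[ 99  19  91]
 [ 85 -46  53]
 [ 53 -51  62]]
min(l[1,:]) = -29.18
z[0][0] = 99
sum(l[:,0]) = -96.25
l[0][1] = 78.15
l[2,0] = -62.87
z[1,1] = -46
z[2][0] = 53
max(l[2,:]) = 79.82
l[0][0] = -55.8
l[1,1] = -29.18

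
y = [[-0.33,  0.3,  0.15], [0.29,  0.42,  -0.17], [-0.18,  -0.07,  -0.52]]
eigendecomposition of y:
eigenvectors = [[(0.31+0j), (0.71+0j), 0.71-0.00j], [0.94+0.00j, -0.27+0.07j, (-0.27-0.07j)], [-0.12+0.00j, -0.17+0.63j, -0.17-0.63j]]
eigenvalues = [(0.54+0j), (-0.48+0.16j), (-0.48-0.16j)]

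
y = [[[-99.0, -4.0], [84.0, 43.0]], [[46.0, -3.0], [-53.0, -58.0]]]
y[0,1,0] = 84.0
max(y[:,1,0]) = 84.0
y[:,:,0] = [[-99.0, 84.0], [46.0, -53.0]]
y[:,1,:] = [[84.0, 43.0], [-53.0, -58.0]]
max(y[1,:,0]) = 46.0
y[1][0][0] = 46.0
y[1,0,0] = 46.0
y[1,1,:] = [-53.0, -58.0]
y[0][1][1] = 43.0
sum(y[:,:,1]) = -22.0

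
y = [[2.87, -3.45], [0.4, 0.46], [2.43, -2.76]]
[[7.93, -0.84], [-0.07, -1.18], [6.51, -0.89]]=y @ [[1.26, -1.65], [-1.25, -1.13]]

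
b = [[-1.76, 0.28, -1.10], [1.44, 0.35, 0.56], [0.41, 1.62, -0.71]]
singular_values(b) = [2.58, 1.88, 0.0]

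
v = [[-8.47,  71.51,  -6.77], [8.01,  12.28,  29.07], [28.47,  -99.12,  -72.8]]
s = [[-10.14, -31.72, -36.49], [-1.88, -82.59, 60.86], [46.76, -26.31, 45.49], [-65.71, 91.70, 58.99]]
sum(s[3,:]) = 84.98000000000002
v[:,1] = [71.51, 12.28, -99.12]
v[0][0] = -8.47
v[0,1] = 71.51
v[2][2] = -72.8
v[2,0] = 28.47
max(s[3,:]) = 91.7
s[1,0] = -1.88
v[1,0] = 8.01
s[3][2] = 58.99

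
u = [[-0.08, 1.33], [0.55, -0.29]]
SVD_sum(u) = [[-0.22, 1.31], [0.06, -0.37]] + [[0.14, 0.02], [0.49, 0.08]]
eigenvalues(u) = [0.68, -1.05]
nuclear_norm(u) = 1.89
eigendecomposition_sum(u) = [[0.38, 0.52],[0.22, 0.3]] + [[-0.46,  0.81], [0.33,  -0.59]]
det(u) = -0.71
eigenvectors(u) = [[0.87,-0.81], [0.49,0.59]]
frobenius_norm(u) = 1.47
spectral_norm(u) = 1.38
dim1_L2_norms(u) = [1.33, 0.62]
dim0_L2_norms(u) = [0.56, 1.36]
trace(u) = -0.37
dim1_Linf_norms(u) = [1.33, 0.55]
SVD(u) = [[0.96, -0.27], [-0.27, -0.96]] @ diag([1.3774999784598303, 0.5141923855359646]) @ [[-0.17, 0.99], [-0.99, -0.17]]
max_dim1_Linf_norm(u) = 1.33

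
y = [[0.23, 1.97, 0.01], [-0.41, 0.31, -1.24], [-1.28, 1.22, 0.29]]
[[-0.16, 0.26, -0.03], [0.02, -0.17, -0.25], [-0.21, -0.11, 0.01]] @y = [[-0.1, -0.27, -0.33], [0.39, -0.32, 0.14], [-0.02, -0.44, 0.14]]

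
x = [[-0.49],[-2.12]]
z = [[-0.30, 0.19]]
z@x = [[-0.26]]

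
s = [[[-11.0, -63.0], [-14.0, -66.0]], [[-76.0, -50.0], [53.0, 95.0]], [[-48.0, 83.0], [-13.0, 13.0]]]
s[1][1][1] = 95.0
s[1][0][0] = -76.0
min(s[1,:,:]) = -76.0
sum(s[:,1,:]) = 68.0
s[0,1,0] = -14.0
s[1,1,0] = 53.0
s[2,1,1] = 13.0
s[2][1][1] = 13.0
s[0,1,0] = -14.0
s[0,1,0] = -14.0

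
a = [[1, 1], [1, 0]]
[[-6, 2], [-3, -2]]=a @[[-3, -2], [-3, 4]]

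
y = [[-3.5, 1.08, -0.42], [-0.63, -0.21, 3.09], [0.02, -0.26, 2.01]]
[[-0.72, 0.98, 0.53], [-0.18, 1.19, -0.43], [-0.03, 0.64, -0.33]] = y @ [[0.2, -0.39, -0.19], [-0.03, -0.24, -0.20], [-0.02, 0.29, -0.19]]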